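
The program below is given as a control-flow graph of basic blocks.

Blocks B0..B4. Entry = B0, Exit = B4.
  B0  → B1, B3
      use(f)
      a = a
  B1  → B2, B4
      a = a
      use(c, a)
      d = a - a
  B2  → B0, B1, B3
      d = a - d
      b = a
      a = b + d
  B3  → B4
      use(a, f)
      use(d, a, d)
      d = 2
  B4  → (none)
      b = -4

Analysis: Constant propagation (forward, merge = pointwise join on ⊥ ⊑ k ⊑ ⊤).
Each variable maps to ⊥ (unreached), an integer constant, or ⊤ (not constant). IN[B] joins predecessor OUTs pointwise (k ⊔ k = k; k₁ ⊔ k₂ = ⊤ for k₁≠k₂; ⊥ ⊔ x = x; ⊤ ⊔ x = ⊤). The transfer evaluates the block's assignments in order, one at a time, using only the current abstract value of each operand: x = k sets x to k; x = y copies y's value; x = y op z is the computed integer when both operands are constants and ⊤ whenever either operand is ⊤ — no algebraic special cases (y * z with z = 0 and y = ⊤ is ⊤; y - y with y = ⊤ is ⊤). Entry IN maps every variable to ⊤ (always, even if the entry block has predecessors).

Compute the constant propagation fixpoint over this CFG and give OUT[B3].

Fixpoint table:
  B0:   IN=(all ⊤)   OUT=(all ⊤)
  B1:   IN=(all ⊤)   OUT=(all ⊤)
  B2:   IN=(all ⊤)   OUT=(all ⊤)
  B3:   IN=(all ⊤)   OUT={d:2; rest ⊤}
  B4:   IN=(all ⊤)   OUT={b:-4; rest ⊤}

Merge at B3: IN[B3] = OUT[B0] ⊔ OUT[B2] = {a: ⊤, b: ⊤, c: ⊤, d: ⊤, e: ⊤, f: ⊤}
Applying B3's transfer function to that IN value gives OUT[B3] (row B3 above).

Answer: {a: ⊤, b: ⊤, c: ⊤, d: 2, e: ⊤, f: ⊤}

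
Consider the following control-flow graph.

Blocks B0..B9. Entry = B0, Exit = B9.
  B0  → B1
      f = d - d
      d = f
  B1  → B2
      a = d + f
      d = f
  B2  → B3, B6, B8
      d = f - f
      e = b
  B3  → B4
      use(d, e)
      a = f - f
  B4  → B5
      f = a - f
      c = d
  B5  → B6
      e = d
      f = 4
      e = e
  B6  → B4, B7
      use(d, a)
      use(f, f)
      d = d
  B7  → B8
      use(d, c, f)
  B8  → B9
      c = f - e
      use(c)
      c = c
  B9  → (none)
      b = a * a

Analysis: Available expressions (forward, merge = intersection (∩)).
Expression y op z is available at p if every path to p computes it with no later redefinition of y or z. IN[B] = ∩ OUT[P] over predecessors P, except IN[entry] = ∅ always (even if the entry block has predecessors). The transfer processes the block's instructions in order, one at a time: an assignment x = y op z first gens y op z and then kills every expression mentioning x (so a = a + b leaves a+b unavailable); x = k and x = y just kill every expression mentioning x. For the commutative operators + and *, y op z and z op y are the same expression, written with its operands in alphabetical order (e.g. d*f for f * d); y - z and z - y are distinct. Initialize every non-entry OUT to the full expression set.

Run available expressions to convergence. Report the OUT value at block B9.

Answer: {a*a, f-e}

Trace:
Fixpoint table:
  B0:  IN={}  OUT={}
  B1:  IN={}  OUT={}
  B2:  IN={}  OUT={f-f}
  B3:  IN={f-f}  OUT={f-f}
  B4:  IN={}  OUT={}
  B5:  IN={}  OUT={}
  B6:  IN={}  OUT={}
  B7:  IN={}  OUT={}
  B8:  IN={}  OUT={f-e}
  B9:  IN={f-e}  OUT={a*a, f-e}

Merge at B9: IN[B9] = OUT[B8] = {f-e}
Applying B9's transfer function to that IN value gives OUT[B9] (row B9 above).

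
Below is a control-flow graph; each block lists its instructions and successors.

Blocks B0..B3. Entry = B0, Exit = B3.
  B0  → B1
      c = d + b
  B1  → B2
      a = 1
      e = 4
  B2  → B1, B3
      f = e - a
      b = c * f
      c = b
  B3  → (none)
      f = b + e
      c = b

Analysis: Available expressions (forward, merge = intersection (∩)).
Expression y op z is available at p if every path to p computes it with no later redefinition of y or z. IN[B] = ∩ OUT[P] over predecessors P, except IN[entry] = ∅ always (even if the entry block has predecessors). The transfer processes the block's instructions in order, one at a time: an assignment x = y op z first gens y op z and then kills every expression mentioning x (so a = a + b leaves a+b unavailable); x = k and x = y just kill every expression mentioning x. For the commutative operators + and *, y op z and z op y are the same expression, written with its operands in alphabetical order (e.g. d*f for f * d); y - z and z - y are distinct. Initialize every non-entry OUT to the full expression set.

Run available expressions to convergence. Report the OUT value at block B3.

Answer: {b+e, e-a}

Working:
Fixpoint table:
  B0: | IN={} | OUT={b+d}
  B1: | IN={} | OUT={}
  B2: | IN={} | OUT={e-a}
  B3: | IN={e-a} | OUT={b+e, e-a}

Merge at B3: IN[B3] = OUT[B2] = {e-a}
Applying B3's transfer function to that IN value gives OUT[B3] (row B3 above).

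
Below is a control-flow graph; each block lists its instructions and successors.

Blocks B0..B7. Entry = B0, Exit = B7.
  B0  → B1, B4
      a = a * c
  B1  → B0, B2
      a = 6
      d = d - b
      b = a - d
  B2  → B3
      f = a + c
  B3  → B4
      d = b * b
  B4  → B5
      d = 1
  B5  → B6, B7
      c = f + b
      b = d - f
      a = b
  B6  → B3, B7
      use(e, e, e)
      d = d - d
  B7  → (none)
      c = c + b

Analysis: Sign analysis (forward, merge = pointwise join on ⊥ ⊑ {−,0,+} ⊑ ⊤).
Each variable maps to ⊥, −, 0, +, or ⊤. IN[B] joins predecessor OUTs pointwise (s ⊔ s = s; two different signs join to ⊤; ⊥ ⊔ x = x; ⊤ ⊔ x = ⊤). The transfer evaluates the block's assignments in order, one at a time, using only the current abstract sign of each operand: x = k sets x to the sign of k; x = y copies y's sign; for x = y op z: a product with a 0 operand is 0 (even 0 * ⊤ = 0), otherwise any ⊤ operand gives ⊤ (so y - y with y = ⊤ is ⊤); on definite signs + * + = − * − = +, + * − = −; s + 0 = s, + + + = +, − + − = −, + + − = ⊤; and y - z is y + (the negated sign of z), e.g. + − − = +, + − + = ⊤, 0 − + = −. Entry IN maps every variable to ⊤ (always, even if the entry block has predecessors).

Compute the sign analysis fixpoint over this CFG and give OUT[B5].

Converged values:
  B0:  IN=(all ⊤)  OUT=(all ⊤)
  B1:  IN=(all ⊤)  OUT={a:+; rest ⊤}
  B2:  IN={a:+; rest ⊤}  OUT={a:+; rest ⊤}
  B3:  IN=(all ⊤)  OUT=(all ⊤)
  B4:  IN=(all ⊤)  OUT={d:+; rest ⊤}
  B5:  IN={d:+; rest ⊤}  OUT={d:+; rest ⊤}
  B6:  IN={d:+; rest ⊤}  OUT=(all ⊤)
  B7:  IN=(all ⊤)  OUT=(all ⊤)

Merge at B5: IN[B5] = OUT[B4] = {a: ⊤, b: ⊤, c: ⊤, d: +, e: ⊤, f: ⊤}
Applying B5's transfer function to that IN value gives OUT[B5] (row B5 above).

Answer: {a: ⊤, b: ⊤, c: ⊤, d: +, e: ⊤, f: ⊤}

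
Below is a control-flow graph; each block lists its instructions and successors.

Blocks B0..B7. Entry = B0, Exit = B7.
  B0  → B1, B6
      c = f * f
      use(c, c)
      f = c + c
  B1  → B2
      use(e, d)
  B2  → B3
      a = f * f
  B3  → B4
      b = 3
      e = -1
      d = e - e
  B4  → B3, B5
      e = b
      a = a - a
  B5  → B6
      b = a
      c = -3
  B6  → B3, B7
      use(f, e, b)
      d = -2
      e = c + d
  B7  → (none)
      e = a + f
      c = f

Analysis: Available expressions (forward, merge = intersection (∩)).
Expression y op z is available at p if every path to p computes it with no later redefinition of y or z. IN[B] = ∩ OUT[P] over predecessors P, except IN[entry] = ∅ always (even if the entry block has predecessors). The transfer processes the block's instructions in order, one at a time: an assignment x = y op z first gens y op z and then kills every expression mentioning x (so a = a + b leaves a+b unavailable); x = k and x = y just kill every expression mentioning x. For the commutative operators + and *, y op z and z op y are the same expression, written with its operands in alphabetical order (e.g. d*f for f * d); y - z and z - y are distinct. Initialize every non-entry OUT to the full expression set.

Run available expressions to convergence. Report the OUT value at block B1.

Per-block solution:
  B0: | IN={} | OUT={c+c}
  B1: | IN={c+c} | OUT={c+c}
  B2: | IN={c+c} | OUT={c+c, f*f}
  B3: | IN={} | OUT={e-e}
  B4: | IN={e-e} | OUT={}
  B5: | IN={} | OUT={}
  B6: | IN={} | OUT={c+d}
  B7: | IN={c+d} | OUT={a+f}

Merge at B1: IN[B1] = OUT[B0] = {c+c}
Applying B1's transfer function to that IN value gives OUT[B1] (row B1 above).

Answer: {c+c}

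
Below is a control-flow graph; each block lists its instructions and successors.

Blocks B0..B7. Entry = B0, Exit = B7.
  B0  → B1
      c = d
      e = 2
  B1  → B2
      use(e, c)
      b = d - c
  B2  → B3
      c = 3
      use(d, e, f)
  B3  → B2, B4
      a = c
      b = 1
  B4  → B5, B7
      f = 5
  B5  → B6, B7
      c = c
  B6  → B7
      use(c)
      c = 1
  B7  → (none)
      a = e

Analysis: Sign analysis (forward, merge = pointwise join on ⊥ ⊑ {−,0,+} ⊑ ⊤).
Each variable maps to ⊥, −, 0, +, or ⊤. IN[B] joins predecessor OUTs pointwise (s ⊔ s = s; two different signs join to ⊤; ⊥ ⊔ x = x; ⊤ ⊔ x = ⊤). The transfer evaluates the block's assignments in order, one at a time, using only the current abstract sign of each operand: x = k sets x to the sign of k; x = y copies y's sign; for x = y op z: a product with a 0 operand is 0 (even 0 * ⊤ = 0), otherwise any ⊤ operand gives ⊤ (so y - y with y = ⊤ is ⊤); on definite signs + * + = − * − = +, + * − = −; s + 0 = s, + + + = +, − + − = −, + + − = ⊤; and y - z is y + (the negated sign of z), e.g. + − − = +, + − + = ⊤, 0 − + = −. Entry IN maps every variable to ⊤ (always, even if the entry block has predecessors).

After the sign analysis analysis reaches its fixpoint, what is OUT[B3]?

Fixpoint table:
  B0:   IN=(all ⊤)   OUT={e:+; rest ⊤}
  B1:   IN={e:+; rest ⊤}   OUT={e:+; rest ⊤}
  B2:   IN={e:+; rest ⊤}   OUT={c:+, e:+; rest ⊤}
  B3:   IN={c:+, e:+; rest ⊤}   OUT={a:+, b:+, c:+, e:+; rest ⊤}
  B4:   IN={a:+, b:+, c:+, e:+; rest ⊤}   OUT={a:+, b:+, c:+, e:+, f:+; rest ⊤}
  B5:   IN={a:+, b:+, c:+, e:+, f:+; rest ⊤}   OUT={a:+, b:+, c:+, e:+, f:+; rest ⊤}
  B6:   IN={a:+, b:+, c:+, e:+, f:+; rest ⊤}   OUT={a:+, b:+, c:+, e:+, f:+; rest ⊤}
  B7:   IN={a:+, b:+, c:+, e:+, f:+; rest ⊤}   OUT={a:+, b:+, c:+, e:+, f:+; rest ⊤}

Merge at B3: IN[B3] = OUT[B2] = {a: ⊤, b: ⊤, c: +, d: ⊤, e: +, f: ⊤}
Applying B3's transfer function to that IN value gives OUT[B3] (row B3 above).

Answer: {a: +, b: +, c: +, d: ⊤, e: +, f: ⊤}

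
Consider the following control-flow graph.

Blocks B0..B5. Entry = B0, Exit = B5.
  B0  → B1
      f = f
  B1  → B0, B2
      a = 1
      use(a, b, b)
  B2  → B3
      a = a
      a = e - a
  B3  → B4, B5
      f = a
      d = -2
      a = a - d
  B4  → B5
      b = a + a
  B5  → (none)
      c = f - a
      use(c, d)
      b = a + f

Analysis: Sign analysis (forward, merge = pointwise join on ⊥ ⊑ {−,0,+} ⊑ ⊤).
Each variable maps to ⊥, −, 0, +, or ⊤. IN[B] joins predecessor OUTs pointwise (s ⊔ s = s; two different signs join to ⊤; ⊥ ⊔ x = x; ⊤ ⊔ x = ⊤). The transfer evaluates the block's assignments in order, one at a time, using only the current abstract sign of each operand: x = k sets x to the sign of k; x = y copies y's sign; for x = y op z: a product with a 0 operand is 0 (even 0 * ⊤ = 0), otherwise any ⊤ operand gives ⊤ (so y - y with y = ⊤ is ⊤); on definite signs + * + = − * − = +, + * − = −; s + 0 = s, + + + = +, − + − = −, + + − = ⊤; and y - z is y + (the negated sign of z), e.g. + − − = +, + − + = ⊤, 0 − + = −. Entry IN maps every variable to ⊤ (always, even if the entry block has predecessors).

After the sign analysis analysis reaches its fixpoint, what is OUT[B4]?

Per-block solution:
  B0: | IN=(all ⊤) | OUT=(all ⊤)
  B1: | IN=(all ⊤) | OUT={a:+; rest ⊤}
  B2: | IN={a:+; rest ⊤} | OUT=(all ⊤)
  B3: | IN=(all ⊤) | OUT={d:-; rest ⊤}
  B4: | IN={d:-; rest ⊤} | OUT={d:-; rest ⊤}
  B5: | IN={d:-; rest ⊤} | OUT={d:-; rest ⊤}

Merge at B4: IN[B4] = OUT[B3] = {a: ⊤, b: ⊤, c: ⊤, d: -, e: ⊤, f: ⊤}
Applying B4's transfer function to that IN value gives OUT[B4] (row B4 above).

Answer: {a: ⊤, b: ⊤, c: ⊤, d: -, e: ⊤, f: ⊤}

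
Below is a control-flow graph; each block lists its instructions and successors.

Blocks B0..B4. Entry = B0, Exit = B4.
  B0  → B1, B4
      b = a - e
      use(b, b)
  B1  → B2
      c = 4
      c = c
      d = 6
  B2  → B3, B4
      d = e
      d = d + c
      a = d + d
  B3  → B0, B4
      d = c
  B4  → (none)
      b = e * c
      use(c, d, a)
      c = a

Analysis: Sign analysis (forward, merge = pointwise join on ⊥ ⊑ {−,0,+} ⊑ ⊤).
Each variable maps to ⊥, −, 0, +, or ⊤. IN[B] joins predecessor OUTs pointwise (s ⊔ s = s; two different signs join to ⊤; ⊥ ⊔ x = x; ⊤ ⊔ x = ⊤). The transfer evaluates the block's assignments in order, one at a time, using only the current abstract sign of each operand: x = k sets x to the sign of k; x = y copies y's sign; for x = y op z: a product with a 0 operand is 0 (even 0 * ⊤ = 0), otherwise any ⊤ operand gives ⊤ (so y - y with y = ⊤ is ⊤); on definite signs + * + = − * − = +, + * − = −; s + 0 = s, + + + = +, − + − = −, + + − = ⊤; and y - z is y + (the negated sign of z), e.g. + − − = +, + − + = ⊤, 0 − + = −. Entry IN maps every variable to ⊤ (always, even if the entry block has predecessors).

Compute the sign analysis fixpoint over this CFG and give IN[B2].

Answer: {a: ⊤, b: ⊤, c: +, d: +, e: ⊤, f: ⊤}

Working:
Converged values:
  B0: | IN=(all ⊤) | OUT=(all ⊤)
  B1: | IN=(all ⊤) | OUT={c:+, d:+; rest ⊤}
  B2: | IN={c:+, d:+; rest ⊤} | OUT={c:+; rest ⊤}
  B3: | IN={c:+; rest ⊤} | OUT={c:+, d:+; rest ⊤}
  B4: | IN=(all ⊤) | OUT=(all ⊤)

Merge at B2: IN[B2] = OUT[B1] = {a: ⊤, b: ⊤, c: +, d: +, e: ⊤, f: ⊤}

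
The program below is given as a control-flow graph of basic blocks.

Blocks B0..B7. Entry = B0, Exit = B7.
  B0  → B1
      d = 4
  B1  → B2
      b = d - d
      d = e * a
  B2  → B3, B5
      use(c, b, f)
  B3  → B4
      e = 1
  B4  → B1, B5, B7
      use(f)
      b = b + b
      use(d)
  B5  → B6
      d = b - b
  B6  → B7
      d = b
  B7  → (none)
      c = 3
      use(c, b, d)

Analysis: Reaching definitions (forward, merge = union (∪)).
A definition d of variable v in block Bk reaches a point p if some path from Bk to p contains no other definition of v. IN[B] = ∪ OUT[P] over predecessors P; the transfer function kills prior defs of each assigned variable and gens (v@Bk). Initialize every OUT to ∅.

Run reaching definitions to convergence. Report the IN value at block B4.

Answer: {b@B1, d@B1, e@B3}

Derivation:
Per-block solution:
  B0:  IN={}  OUT={d@B0}
  B1:  IN={b@B4, d@B0, d@B1, e@B3}  OUT={b@B1, d@B1, e@B3}
  B2:  IN={b@B1, d@B1, e@B3}  OUT={b@B1, d@B1, e@B3}
  B3:  IN={b@B1, d@B1, e@B3}  OUT={b@B1, d@B1, e@B3}
  B4:  IN={b@B1, d@B1, e@B3}  OUT={b@B4, d@B1, e@B3}
  B5:  IN={b@B1, b@B4, d@B1, e@B3}  OUT={b@B1, b@B4, d@B5, e@B3}
  B6:  IN={b@B1, b@B4, d@B5, e@B3}  OUT={b@B1, b@B4, d@B6, e@B3}
  B7:  IN={b@B1, b@B4, d@B1, d@B6, e@B3}  OUT={b@B1, b@B4, c@B7, d@B1, d@B6, e@B3}

Merge at B4: IN[B4] = OUT[B3] = {b@B1, d@B1, e@B3}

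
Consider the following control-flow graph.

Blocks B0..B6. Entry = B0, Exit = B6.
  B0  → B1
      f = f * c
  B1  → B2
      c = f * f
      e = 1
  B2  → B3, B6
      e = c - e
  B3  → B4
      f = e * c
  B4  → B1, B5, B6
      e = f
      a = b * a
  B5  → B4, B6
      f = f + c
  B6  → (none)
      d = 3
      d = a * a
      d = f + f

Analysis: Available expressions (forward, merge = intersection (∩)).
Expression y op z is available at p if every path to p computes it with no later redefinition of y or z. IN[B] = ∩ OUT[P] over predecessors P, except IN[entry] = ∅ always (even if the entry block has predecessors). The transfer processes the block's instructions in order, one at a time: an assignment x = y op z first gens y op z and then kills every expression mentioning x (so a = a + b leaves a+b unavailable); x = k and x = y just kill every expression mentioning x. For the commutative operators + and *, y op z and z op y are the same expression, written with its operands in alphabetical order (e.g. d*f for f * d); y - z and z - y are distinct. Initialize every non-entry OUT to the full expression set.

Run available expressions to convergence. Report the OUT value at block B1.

Answer: {f*f}

Derivation:
Per-block solution:
  B0:  IN={}  OUT={}
  B1:  IN={}  OUT={f*f}
  B2:  IN={f*f}  OUT={f*f}
  B3:  IN={f*f}  OUT={c*e}
  B4:  IN={}  OUT={}
  B5:  IN={}  OUT={}
  B6:  IN={}  OUT={a*a, f+f}

Merge at B1: IN[B1] = OUT[B0] ∩ OUT[B4] = {}
Applying B1's transfer function to that IN value gives OUT[B1] (row B1 above).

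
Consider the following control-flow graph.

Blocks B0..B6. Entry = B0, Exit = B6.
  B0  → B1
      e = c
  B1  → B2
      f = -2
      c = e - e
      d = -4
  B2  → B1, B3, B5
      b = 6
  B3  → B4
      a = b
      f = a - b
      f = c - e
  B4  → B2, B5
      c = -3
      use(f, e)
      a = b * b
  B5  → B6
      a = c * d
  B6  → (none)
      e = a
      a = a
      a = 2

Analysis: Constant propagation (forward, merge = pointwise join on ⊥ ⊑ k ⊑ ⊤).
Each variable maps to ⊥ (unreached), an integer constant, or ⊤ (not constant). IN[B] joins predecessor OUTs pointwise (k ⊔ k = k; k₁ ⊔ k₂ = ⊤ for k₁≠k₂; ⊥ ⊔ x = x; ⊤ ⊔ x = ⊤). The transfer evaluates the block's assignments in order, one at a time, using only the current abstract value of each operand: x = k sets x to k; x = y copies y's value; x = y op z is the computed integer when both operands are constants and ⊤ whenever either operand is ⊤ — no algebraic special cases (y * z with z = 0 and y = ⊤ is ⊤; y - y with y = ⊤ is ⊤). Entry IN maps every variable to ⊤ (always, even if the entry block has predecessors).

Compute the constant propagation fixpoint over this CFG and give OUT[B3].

Per-block solution:
  B0:   IN=(all ⊤)   OUT=(all ⊤)
  B1:   IN=(all ⊤)   OUT={d:-4, f:-2; rest ⊤}
  B2:   IN={d:-4; rest ⊤}   OUT={b:6, d:-4; rest ⊤}
  B3:   IN={b:6, d:-4; rest ⊤}   OUT={a:6, b:6, d:-4; rest ⊤}
  B4:   IN={a:6, b:6, d:-4; rest ⊤}   OUT={a:36, b:6, c:-3, d:-4; rest ⊤}
  B5:   IN={b:6, d:-4; rest ⊤}   OUT={b:6, d:-4; rest ⊤}
  B6:   IN={b:6, d:-4; rest ⊤}   OUT={a:2, b:6, d:-4; rest ⊤}

Merge at B3: IN[B3] = OUT[B2] = {a: ⊤, b: 6, c: ⊤, d: -4, e: ⊤, f: ⊤}
Applying B3's transfer function to that IN value gives OUT[B3] (row B3 above).

Answer: {a: 6, b: 6, c: ⊤, d: -4, e: ⊤, f: ⊤}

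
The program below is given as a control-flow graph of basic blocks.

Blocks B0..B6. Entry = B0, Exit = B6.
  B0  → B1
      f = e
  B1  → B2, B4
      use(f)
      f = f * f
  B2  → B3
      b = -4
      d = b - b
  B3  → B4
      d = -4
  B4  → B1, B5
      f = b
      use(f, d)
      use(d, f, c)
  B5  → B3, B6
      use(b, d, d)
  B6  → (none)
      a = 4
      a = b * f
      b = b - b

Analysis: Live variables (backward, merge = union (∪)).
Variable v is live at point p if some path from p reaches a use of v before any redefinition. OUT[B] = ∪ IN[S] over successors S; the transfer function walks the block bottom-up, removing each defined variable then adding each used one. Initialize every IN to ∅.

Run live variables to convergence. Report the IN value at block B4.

Answer: {b, c, d}

Working:
Fixpoint table:
  B0:  IN={b, c, d, e}  OUT={b, c, d, f}
  B1:  IN={b, c, d, f}  OUT={b, c, d}
  B2:  IN={c}  OUT={b, c}
  B3:  IN={b, c}  OUT={b, c, d}
  B4:  IN={b, c, d}  OUT={b, c, d, f}
  B5:  IN={b, c, d, f}  OUT={b, c, f}
  B6:  IN={b, f}  OUT={}

Merge at B4: OUT[B4] = IN[B1] ⊔ IN[B5] = {b, c, d, f}
Applying B4's transfer function to that OUT value gives IN[B4] (row B4 above).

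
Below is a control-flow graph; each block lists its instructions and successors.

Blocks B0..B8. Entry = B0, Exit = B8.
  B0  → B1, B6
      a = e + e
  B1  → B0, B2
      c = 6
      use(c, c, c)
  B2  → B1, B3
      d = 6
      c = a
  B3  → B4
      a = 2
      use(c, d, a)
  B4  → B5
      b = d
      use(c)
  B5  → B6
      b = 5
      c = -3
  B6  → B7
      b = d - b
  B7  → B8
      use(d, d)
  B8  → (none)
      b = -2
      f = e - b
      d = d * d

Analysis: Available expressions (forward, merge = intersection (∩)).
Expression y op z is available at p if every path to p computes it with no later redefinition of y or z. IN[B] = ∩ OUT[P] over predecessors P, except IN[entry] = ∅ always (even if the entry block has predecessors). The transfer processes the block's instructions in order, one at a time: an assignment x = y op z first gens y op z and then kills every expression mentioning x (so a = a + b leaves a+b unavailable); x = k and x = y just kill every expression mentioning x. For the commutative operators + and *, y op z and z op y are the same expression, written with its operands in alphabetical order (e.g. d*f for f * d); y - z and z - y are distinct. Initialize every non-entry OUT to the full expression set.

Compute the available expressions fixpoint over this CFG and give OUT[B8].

Answer: {e+e, e-b}

Derivation:
Fixpoint table:
  B0:   IN={}   OUT={e+e}
  B1:   IN={e+e}   OUT={e+e}
  B2:   IN={e+e}   OUT={e+e}
  B3:   IN={e+e}   OUT={e+e}
  B4:   IN={e+e}   OUT={e+e}
  B5:   IN={e+e}   OUT={e+e}
  B6:   IN={e+e}   OUT={e+e}
  B7:   IN={e+e}   OUT={e+e}
  B8:   IN={e+e}   OUT={e+e, e-b}

Merge at B8: IN[B8] = OUT[B7] = {e+e}
Applying B8's transfer function to that IN value gives OUT[B8] (row B8 above).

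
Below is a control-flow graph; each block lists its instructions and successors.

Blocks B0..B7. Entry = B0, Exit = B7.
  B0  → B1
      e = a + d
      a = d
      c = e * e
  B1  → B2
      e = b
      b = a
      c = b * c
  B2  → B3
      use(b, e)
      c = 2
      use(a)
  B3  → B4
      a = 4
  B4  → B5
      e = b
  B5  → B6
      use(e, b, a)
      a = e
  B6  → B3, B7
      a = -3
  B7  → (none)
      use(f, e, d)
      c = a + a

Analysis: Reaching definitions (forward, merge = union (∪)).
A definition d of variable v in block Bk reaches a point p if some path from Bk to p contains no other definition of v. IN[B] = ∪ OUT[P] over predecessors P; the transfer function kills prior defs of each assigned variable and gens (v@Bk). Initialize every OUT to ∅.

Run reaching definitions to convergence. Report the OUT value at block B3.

Converged values:
  B0: | IN={} | OUT={a@B0, c@B0, e@B0}
  B1: | IN={a@B0, c@B0, e@B0} | OUT={a@B0, b@B1, c@B1, e@B1}
  B2: | IN={a@B0, b@B1, c@B1, e@B1} | OUT={a@B0, b@B1, c@B2, e@B1}
  B3: | IN={a@B0, a@B6, b@B1, c@B2, e@B1, e@B4} | OUT={a@B3, b@B1, c@B2, e@B1, e@B4}
  B4: | IN={a@B3, b@B1, c@B2, e@B1, e@B4} | OUT={a@B3, b@B1, c@B2, e@B4}
  B5: | IN={a@B3, b@B1, c@B2, e@B4} | OUT={a@B5, b@B1, c@B2, e@B4}
  B6: | IN={a@B5, b@B1, c@B2, e@B4} | OUT={a@B6, b@B1, c@B2, e@B4}
  B7: | IN={a@B6, b@B1, c@B2, e@B4} | OUT={a@B6, b@B1, c@B7, e@B4}

Merge at B3: IN[B3] = OUT[B2] ⊔ OUT[B6] = {a@B0, a@B6, b@B1, c@B2, e@B1, e@B4}
Applying B3's transfer function to that IN value gives OUT[B3] (row B3 above).

Answer: {a@B3, b@B1, c@B2, e@B1, e@B4}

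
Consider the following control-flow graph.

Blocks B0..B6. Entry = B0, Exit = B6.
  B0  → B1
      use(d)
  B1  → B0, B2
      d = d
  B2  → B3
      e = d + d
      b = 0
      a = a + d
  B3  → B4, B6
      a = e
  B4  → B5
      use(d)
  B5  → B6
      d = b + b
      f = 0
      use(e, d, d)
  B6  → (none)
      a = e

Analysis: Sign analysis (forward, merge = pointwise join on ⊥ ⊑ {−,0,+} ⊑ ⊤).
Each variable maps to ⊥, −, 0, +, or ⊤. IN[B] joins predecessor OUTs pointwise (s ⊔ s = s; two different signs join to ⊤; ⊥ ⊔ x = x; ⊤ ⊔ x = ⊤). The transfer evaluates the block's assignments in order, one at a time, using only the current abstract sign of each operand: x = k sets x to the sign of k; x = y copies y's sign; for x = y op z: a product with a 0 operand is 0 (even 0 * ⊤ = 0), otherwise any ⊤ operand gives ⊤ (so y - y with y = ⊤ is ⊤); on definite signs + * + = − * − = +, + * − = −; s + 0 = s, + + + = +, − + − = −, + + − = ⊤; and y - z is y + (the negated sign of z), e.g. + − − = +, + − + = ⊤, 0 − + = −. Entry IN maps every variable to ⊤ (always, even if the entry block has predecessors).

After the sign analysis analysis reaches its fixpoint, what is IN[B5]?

Per-block solution:
  B0: | IN=(all ⊤) | OUT=(all ⊤)
  B1: | IN=(all ⊤) | OUT=(all ⊤)
  B2: | IN=(all ⊤) | OUT={b:0; rest ⊤}
  B3: | IN={b:0; rest ⊤} | OUT={b:0; rest ⊤}
  B4: | IN={b:0; rest ⊤} | OUT={b:0; rest ⊤}
  B5: | IN={b:0; rest ⊤} | OUT={b:0, d:0, f:0; rest ⊤}
  B6: | IN={b:0; rest ⊤} | OUT={b:0; rest ⊤}

Merge at B5: IN[B5] = OUT[B4] = {a: ⊤, b: 0, c: ⊤, d: ⊤, e: ⊤, f: ⊤}

Answer: {a: ⊤, b: 0, c: ⊤, d: ⊤, e: ⊤, f: ⊤}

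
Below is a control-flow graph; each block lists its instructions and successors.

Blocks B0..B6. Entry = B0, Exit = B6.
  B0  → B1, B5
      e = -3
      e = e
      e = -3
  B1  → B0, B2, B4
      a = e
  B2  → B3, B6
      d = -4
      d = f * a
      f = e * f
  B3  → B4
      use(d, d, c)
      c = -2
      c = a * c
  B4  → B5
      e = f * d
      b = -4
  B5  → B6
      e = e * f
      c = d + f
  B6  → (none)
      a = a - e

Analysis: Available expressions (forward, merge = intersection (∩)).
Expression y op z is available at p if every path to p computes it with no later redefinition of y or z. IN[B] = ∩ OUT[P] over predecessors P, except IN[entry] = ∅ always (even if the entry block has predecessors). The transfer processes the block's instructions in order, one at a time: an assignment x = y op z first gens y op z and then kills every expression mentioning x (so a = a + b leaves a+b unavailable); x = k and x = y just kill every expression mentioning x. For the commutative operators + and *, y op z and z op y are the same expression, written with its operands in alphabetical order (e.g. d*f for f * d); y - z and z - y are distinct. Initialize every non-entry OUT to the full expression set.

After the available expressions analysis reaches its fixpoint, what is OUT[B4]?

Answer: {d*f}

Working:
Converged values:
  B0: | IN={} | OUT={}
  B1: | IN={} | OUT={}
  B2: | IN={} | OUT={}
  B3: | IN={} | OUT={}
  B4: | IN={} | OUT={d*f}
  B5: | IN={} | OUT={d+f}
  B6: | IN={} | OUT={}

Merge at B4: IN[B4] = OUT[B1] ∩ OUT[B3] = {}
Applying B4's transfer function to that IN value gives OUT[B4] (row B4 above).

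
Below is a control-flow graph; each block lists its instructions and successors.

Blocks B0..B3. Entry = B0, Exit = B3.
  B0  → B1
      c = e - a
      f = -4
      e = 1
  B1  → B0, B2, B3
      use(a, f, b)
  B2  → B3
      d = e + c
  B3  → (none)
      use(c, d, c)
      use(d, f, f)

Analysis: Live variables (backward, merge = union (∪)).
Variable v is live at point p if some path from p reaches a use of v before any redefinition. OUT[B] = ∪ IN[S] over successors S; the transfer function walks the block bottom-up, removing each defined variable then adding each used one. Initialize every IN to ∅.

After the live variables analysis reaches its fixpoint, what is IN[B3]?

Answer: {c, d, f}

Working:
Per-block solution:
  B0:  IN={a, b, d, e}  OUT={a, b, c, d, e, f}
  B1:  IN={a, b, c, d, e, f}  OUT={a, b, c, d, e, f}
  B2:  IN={c, e, f}  OUT={c, d, f}
  B3:  IN={c, d, f}  OUT={}

B3 is the boundary node: OUT[B3] = {}
Applying B3's transfer function to that OUT value gives IN[B3] (row B3 above).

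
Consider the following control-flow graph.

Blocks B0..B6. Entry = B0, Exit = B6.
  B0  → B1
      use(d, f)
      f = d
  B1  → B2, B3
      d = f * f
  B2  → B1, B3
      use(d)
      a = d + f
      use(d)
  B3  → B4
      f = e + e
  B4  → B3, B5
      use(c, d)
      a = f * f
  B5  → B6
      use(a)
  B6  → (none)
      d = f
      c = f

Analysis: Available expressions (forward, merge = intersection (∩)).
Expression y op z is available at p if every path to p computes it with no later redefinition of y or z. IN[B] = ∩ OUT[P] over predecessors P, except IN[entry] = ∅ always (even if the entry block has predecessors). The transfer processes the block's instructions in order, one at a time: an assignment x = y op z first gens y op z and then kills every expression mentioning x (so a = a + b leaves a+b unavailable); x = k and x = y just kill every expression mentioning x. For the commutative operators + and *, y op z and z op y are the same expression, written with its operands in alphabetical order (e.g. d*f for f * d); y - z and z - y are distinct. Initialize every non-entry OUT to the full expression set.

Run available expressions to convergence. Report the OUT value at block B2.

Answer: {d+f, f*f}

Derivation:
Per-block solution:
  B0:  IN={}  OUT={}
  B1:  IN={}  OUT={f*f}
  B2:  IN={f*f}  OUT={d+f, f*f}
  B3:  IN={f*f}  OUT={e+e}
  B4:  IN={e+e}  OUT={e+e, f*f}
  B5:  IN={e+e, f*f}  OUT={e+e, f*f}
  B6:  IN={e+e, f*f}  OUT={e+e, f*f}

Merge at B2: IN[B2] = OUT[B1] = {f*f}
Applying B2's transfer function to that IN value gives OUT[B2] (row B2 above).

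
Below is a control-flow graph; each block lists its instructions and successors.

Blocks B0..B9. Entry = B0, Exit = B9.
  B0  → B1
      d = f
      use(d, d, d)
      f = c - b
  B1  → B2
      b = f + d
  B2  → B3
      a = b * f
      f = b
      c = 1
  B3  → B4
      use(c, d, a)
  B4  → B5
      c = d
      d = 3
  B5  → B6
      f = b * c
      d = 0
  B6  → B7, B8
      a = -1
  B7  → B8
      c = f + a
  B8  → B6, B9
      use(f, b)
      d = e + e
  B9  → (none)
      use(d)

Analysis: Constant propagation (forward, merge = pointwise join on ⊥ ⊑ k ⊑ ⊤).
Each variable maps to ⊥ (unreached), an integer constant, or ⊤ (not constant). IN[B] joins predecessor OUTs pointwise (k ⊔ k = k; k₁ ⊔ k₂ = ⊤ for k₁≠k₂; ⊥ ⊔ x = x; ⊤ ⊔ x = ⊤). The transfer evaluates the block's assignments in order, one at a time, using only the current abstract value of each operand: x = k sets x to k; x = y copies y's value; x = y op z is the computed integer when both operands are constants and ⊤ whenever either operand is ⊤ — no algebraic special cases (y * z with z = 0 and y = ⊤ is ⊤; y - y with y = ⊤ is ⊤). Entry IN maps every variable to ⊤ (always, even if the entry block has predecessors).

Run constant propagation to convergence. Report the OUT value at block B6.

Answer: {a: -1, b: ⊤, c: ⊤, d: ⊤, e: ⊤, f: ⊤}

Derivation:
Converged values:
  B0:  IN=(all ⊤)  OUT=(all ⊤)
  B1:  IN=(all ⊤)  OUT=(all ⊤)
  B2:  IN=(all ⊤)  OUT={c:1; rest ⊤}
  B3:  IN={c:1; rest ⊤}  OUT={c:1; rest ⊤}
  B4:  IN={c:1; rest ⊤}  OUT={d:3; rest ⊤}
  B5:  IN={d:3; rest ⊤}  OUT={d:0; rest ⊤}
  B6:  IN=(all ⊤)  OUT={a:-1; rest ⊤}
  B7:  IN={a:-1; rest ⊤}  OUT={a:-1; rest ⊤}
  B8:  IN={a:-1; rest ⊤}  OUT={a:-1; rest ⊤}
  B9:  IN={a:-1; rest ⊤}  OUT={a:-1; rest ⊤}

Merge at B6: IN[B6] = OUT[B5] ⊔ OUT[B8] = {a: ⊤, b: ⊤, c: ⊤, d: ⊤, e: ⊤, f: ⊤}
Applying B6's transfer function to that IN value gives OUT[B6] (row B6 above).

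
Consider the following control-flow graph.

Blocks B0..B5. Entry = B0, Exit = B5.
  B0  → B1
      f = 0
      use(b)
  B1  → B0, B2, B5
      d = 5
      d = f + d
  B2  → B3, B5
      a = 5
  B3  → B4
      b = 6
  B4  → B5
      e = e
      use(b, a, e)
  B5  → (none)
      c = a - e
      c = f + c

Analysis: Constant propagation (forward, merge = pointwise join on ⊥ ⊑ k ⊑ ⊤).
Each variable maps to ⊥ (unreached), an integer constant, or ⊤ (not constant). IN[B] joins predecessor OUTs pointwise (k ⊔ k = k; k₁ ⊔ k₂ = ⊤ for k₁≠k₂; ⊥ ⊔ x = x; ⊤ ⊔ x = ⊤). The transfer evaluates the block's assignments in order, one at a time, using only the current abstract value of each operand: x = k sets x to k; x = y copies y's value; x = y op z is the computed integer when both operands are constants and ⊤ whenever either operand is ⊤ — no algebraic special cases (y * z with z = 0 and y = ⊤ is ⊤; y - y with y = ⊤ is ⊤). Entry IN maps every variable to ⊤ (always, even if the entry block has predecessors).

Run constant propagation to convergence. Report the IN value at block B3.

Converged values:
  B0:  IN=(all ⊤)  OUT={f:0; rest ⊤}
  B1:  IN={f:0; rest ⊤}  OUT={d:5, f:0; rest ⊤}
  B2:  IN={d:5, f:0; rest ⊤}  OUT={a:5, d:5, f:0; rest ⊤}
  B3:  IN={a:5, d:5, f:0; rest ⊤}  OUT={a:5, b:6, d:5, f:0; rest ⊤}
  B4:  IN={a:5, b:6, d:5, f:0; rest ⊤}  OUT={a:5, b:6, d:5, f:0; rest ⊤}
  B5:  IN={d:5, f:0; rest ⊤}  OUT={d:5, f:0; rest ⊤}

Merge at B3: IN[B3] = OUT[B2] = {a: 5, b: ⊤, c: ⊤, d: 5, e: ⊤, f: 0}

Answer: {a: 5, b: ⊤, c: ⊤, d: 5, e: ⊤, f: 0}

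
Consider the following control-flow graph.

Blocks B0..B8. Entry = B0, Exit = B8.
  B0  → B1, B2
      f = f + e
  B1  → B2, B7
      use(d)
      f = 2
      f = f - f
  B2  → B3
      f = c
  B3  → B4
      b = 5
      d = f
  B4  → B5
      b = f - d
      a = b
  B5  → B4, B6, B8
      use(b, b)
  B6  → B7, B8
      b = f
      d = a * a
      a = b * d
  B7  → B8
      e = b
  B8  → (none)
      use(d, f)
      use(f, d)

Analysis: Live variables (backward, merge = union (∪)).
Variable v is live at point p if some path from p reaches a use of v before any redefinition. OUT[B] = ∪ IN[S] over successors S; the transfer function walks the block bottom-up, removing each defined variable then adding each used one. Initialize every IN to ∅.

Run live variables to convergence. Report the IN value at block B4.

Fixpoint table:
  B0:  IN={b, c, d, e, f}  OUT={b, c, d}
  B1:  IN={b, c, d}  OUT={b, c, d, f}
  B2:  IN={c}  OUT={f}
  B3:  IN={f}  OUT={d, f}
  B4:  IN={d, f}  OUT={a, b, d, f}
  B5:  IN={a, b, d, f}  OUT={a, d, f}
  B6:  IN={a, f}  OUT={b, d, f}
  B7:  IN={b, d, f}  OUT={d, f}
  B8:  IN={d, f}  OUT={}

Merge at B4: OUT[B4] = IN[B5] = {a, b, d, f}
Applying B4's transfer function to that OUT value gives IN[B4] (row B4 above).

Answer: {d, f}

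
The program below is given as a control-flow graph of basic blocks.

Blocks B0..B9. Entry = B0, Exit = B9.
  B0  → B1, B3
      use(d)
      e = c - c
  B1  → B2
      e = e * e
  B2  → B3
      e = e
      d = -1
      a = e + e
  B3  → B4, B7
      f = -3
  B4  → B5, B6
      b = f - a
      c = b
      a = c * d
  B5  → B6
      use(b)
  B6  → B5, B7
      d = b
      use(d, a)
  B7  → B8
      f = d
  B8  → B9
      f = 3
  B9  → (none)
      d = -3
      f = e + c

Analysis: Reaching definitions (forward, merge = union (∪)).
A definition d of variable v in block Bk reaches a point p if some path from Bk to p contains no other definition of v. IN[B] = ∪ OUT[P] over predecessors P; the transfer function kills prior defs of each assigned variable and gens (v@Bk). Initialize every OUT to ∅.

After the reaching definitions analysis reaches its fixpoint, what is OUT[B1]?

Answer: {e@B1}

Derivation:
Fixpoint table:
  B0:  IN={}  OUT={e@B0}
  B1:  IN={e@B0}  OUT={e@B1}
  B2:  IN={e@B1}  OUT={a@B2, d@B2, e@B2}
  B3:  IN={a@B2, d@B2, e@B0, e@B2}  OUT={a@B2, d@B2, e@B0, e@B2, f@B3}
  B4:  IN={a@B2, d@B2, e@B0, e@B2, f@B3}  OUT={a@B4, b@B4, c@B4, d@B2, e@B0, e@B2, f@B3}
  B5:  IN={a@B4, b@B4, c@B4, d@B2, d@B6, e@B0, e@B2, f@B3}  OUT={a@B4, b@B4, c@B4, d@B2, d@B6, e@B0, e@B2, f@B3}
  B6:  IN={a@B4, b@B4, c@B4, d@B2, d@B6, e@B0, e@B2, f@B3}  OUT={a@B4, b@B4, c@B4, d@B6, e@B0, e@B2, f@B3}
  B7:  IN={a@B2, a@B4, b@B4, c@B4, d@B2, d@B6, e@B0, e@B2, f@B3}  OUT={a@B2, a@B4, b@B4, c@B4, d@B2, d@B6, e@B0, e@B2, f@B7}
  B8:  IN={a@B2, a@B4, b@B4, c@B4, d@B2, d@B6, e@B0, e@B2, f@B7}  OUT={a@B2, a@B4, b@B4, c@B4, d@B2, d@B6, e@B0, e@B2, f@B8}
  B9:  IN={a@B2, a@B4, b@B4, c@B4, d@B2, d@B6, e@B0, e@B2, f@B8}  OUT={a@B2, a@B4, b@B4, c@B4, d@B9, e@B0, e@B2, f@B9}

Merge at B1: IN[B1] = OUT[B0] = {e@B0}
Applying B1's transfer function to that IN value gives OUT[B1] (row B1 above).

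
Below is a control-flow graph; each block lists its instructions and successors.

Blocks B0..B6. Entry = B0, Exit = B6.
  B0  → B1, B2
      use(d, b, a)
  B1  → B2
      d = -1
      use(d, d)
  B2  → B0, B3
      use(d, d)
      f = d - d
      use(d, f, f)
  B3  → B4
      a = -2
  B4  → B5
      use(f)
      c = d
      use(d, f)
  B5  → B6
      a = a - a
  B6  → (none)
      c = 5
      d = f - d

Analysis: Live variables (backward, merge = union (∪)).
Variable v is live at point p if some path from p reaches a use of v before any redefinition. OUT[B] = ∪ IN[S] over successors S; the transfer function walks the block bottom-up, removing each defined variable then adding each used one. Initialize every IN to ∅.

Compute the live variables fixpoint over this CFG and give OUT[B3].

Per-block solution:
  B0:   IN={a, b, d}   OUT={a, b, d}
  B1:   IN={a, b}   OUT={a, b, d}
  B2:   IN={a, b, d}   OUT={a, b, d, f}
  B3:   IN={d, f}   OUT={a, d, f}
  B4:   IN={a, d, f}   OUT={a, d, f}
  B5:   IN={a, d, f}   OUT={d, f}
  B6:   IN={d, f}   OUT={}

Merge at B3: OUT[B3] = IN[B4] = {a, d, f}

Answer: {a, d, f}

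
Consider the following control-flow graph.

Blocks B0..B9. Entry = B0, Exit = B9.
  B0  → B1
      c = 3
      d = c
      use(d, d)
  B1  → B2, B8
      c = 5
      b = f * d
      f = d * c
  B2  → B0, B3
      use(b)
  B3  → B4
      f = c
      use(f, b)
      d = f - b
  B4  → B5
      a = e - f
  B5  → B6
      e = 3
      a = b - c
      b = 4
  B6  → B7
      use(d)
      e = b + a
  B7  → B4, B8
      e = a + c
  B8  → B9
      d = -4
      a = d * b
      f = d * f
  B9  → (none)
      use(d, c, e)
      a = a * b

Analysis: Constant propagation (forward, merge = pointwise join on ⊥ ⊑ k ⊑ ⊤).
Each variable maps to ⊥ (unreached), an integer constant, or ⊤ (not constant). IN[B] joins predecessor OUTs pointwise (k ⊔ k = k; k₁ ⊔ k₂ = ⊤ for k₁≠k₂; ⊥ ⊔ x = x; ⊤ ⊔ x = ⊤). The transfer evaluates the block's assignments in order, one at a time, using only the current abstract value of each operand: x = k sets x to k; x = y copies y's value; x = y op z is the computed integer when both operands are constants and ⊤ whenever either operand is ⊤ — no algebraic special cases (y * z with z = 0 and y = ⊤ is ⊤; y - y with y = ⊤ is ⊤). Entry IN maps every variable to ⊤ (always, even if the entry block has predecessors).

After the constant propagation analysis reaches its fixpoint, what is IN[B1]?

Fixpoint table:
  B0: | IN=(all ⊤) | OUT={c:3, d:3; rest ⊤}
  B1: | IN={c:3, d:3; rest ⊤} | OUT={c:5, d:3, f:15; rest ⊤}
  B2: | IN={c:5, d:3, f:15; rest ⊤} | OUT={c:5, d:3, f:15; rest ⊤}
  B3: | IN={c:5, d:3, f:15; rest ⊤} | OUT={c:5, f:5; rest ⊤}
  B4: | IN={c:5, f:5; rest ⊤} | OUT={c:5, f:5; rest ⊤}
  B5: | IN={c:5, f:5; rest ⊤} | OUT={b:4, c:5, e:3, f:5; rest ⊤}
  B6: | IN={b:4, c:5, e:3, f:5; rest ⊤} | OUT={b:4, c:5, f:5; rest ⊤}
  B7: | IN={b:4, c:5, f:5; rest ⊤} | OUT={b:4, c:5, f:5; rest ⊤}
  B8: | IN={c:5; rest ⊤} | OUT={c:5, d:-4; rest ⊤}
  B9: | IN={c:5, d:-4; rest ⊤} | OUT={c:5, d:-4; rest ⊤}

Merge at B1: IN[B1] = OUT[B0] = {a: ⊤, b: ⊤, c: 3, d: 3, e: ⊤, f: ⊤}

Answer: {a: ⊤, b: ⊤, c: 3, d: 3, e: ⊤, f: ⊤}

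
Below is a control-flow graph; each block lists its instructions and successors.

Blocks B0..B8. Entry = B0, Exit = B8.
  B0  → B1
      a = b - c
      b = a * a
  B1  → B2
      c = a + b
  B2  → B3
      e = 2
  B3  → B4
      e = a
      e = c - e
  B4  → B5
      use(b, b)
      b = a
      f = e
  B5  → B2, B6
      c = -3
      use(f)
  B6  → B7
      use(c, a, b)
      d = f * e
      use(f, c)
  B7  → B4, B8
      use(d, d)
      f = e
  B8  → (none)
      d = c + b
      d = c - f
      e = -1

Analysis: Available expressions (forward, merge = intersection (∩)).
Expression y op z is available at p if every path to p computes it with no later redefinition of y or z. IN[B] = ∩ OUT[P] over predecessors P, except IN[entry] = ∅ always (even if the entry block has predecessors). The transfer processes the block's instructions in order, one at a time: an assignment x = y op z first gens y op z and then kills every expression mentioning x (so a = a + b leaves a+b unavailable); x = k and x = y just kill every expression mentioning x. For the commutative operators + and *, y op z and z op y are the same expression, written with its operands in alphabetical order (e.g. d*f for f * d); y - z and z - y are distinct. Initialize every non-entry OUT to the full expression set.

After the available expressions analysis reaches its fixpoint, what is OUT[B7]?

Answer: {a*a}

Trace:
Converged values:
  B0:  IN={}  OUT={a*a}
  B1:  IN={a*a}  OUT={a*a, a+b}
  B2:  IN={a*a}  OUT={a*a}
  B3:  IN={a*a}  OUT={a*a}
  B4:  IN={a*a}  OUT={a*a}
  B5:  IN={a*a}  OUT={a*a}
  B6:  IN={a*a}  OUT={a*a, e*f}
  B7:  IN={a*a, e*f}  OUT={a*a}
  B8:  IN={a*a}  OUT={a*a, b+c, c-f}

Merge at B7: IN[B7] = OUT[B6] = {a*a, e*f}
Applying B7's transfer function to that IN value gives OUT[B7] (row B7 above).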